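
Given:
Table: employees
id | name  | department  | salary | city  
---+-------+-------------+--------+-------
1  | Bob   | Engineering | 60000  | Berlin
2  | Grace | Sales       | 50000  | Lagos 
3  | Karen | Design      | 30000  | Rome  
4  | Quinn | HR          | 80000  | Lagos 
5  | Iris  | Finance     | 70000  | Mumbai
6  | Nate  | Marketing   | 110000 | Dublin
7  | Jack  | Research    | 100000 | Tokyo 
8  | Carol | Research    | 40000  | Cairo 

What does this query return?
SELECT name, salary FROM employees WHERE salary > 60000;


Filtering: salary > 60000
Matching: 4 rows

4 rows:
Quinn, 80000
Iris, 70000
Nate, 110000
Jack, 100000


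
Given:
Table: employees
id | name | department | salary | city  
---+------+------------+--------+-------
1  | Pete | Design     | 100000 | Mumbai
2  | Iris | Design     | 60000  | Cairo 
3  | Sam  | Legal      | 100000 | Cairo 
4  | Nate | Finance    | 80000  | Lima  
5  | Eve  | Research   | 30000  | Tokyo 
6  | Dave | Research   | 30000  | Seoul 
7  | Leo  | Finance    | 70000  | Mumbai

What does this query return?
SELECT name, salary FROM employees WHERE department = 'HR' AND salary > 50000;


Filtering: department = 'HR' AND salary > 50000
Matching: 0 rows

Empty result set (0 rows)


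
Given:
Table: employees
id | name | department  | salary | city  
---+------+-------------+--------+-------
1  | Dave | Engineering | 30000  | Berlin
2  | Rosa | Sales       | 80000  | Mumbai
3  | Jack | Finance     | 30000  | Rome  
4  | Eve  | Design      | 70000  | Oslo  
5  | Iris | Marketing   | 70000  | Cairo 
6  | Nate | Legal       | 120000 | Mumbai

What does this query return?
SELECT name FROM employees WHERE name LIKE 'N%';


LIKE 'N%' matches names starting with 'N'
Matching: 1

1 rows:
Nate


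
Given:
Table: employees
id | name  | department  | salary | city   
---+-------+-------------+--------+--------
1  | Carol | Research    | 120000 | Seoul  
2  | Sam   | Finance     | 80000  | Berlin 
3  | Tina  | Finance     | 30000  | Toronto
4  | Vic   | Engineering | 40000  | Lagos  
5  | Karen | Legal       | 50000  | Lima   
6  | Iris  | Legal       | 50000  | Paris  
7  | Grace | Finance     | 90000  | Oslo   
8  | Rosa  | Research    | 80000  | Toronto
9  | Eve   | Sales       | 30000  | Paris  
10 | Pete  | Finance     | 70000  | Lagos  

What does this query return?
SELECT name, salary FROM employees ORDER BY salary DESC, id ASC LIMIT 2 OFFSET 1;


Sort by salary DESC (id ASC tiebreak), then skip 1 and take 2
Rows 2 through 3

2 rows:
Grace, 90000
Sam, 80000


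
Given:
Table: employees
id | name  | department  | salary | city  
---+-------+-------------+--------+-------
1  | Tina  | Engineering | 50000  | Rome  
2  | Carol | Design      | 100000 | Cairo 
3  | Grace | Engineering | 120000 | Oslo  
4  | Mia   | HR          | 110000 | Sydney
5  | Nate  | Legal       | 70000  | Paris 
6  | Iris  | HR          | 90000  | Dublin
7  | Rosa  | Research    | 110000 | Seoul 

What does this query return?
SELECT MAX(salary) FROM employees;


Salaries: 50000, 100000, 120000, 110000, 70000, 90000, 110000
MAX = 120000

120000


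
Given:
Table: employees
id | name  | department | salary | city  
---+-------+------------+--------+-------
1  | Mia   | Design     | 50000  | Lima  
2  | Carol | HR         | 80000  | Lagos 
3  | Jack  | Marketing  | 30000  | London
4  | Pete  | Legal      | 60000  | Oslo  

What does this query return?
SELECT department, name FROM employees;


Projecting columns: department, name

4 rows:
Design, Mia
HR, Carol
Marketing, Jack
Legal, Pete


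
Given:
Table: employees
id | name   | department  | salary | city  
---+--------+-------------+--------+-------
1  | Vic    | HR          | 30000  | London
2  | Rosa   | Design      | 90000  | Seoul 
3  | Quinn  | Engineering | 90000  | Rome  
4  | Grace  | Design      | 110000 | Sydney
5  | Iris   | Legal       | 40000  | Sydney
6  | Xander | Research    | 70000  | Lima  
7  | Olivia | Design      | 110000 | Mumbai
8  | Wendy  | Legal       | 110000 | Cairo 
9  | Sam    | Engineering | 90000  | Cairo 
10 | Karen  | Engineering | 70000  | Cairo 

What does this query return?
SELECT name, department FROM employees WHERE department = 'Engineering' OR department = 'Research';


Filtering: department = 'Engineering' OR 'Research'
Matching: 4 rows

4 rows:
Quinn, Engineering
Xander, Research
Sam, Engineering
Karen, Engineering


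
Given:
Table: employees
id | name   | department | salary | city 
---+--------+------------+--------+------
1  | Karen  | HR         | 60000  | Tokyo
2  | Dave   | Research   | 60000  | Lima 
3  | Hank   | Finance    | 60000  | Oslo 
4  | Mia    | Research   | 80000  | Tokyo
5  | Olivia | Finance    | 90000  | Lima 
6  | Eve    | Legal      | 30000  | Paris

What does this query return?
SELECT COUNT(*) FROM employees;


COUNT(*) counts all rows

6


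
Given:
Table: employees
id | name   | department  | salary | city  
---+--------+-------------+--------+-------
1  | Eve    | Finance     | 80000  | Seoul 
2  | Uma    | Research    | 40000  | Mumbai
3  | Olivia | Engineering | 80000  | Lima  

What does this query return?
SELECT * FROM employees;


SELECT * returns all 3 rows with all columns

3 rows:
1, Eve, Finance, 80000, Seoul
2, Uma, Research, 40000, Mumbai
3, Olivia, Engineering, 80000, Lima


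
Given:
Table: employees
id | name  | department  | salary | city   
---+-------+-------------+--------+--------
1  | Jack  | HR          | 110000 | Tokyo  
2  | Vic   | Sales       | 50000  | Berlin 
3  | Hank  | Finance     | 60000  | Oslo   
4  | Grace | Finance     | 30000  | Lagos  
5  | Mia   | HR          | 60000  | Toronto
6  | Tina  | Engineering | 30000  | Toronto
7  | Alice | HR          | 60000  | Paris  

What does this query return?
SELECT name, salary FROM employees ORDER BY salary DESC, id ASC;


Sorting by salary DESC, then id ASC for ties

7 rows:
Jack, 110000
Hank, 60000
Mia, 60000
Alice, 60000
Vic, 50000
Grace, 30000
Tina, 30000


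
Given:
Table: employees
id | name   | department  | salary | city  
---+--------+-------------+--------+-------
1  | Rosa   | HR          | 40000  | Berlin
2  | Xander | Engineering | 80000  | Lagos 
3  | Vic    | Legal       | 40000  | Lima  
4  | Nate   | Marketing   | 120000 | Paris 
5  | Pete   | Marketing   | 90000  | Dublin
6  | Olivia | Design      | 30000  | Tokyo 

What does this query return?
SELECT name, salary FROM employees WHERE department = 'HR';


Filtering: department = 'HR'
Matching rows: 1

1 rows:
Rosa, 40000


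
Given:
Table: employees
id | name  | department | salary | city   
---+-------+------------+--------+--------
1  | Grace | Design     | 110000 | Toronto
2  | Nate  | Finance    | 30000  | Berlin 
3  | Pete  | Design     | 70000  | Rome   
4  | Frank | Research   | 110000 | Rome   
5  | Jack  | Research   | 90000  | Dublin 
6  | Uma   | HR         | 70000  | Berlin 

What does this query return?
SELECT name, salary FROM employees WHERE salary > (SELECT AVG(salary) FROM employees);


Subquery: AVG(salary) = 80000.0
Filtering: salary > 80000.0
  Grace (110000) -> MATCH
  Frank (110000) -> MATCH
  Jack (90000) -> MATCH


3 rows:
Grace, 110000
Frank, 110000
Jack, 90000


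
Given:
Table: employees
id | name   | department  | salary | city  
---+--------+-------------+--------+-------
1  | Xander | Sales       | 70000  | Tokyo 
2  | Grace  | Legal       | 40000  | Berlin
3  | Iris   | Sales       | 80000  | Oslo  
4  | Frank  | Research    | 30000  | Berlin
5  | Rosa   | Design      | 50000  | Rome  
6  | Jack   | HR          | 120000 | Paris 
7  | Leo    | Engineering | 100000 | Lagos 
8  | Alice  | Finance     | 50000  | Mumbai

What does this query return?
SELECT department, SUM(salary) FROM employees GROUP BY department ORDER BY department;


Summing salary within each department:
  Design: 50000 = 50000
  Engineering: 100000 = 100000
  Finance: 50000 = 50000
  HR: 120000 = 120000
  Legal: 40000 = 40000
  Research: 30000 = 30000
  Sales: 70000 + 80000 = 150000


7 groups:
Design, 50000
Engineering, 100000
Finance, 50000
HR, 120000
Legal, 40000
Research, 30000
Sales, 150000


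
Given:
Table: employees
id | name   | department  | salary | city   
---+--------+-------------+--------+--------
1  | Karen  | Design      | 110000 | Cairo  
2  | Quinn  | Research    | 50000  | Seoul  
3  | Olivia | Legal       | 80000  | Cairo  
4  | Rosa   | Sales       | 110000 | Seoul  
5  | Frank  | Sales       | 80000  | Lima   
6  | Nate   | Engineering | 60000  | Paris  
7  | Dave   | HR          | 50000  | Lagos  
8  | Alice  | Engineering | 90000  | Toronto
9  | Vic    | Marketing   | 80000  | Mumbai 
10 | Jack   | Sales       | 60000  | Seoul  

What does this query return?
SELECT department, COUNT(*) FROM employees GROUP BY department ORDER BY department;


Assigning each row to its department group:
  Karen -> Design
  Quinn -> Research
  Olivia -> Legal
  Rosa -> Sales
  Frank -> Sales
  Nate -> Engineering
  Dave -> HR
  Alice -> Engineering
  Vic -> Marketing
  Jack -> Sales


7 groups:
Design, 1
Engineering, 2
HR, 1
Legal, 1
Marketing, 1
Research, 1
Sales, 3


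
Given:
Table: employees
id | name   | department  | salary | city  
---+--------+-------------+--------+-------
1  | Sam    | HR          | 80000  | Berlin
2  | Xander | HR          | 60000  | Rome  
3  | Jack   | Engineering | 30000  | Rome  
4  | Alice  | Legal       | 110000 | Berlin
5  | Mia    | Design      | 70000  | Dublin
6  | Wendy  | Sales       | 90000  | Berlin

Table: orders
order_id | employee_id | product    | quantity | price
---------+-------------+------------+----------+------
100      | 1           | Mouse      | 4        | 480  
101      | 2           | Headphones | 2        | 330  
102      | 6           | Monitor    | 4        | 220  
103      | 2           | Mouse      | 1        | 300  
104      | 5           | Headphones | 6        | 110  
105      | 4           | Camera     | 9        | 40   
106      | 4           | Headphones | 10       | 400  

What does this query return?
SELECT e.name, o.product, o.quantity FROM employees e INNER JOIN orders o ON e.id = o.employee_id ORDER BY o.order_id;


Joining employees.id = orders.employee_id:
  employee Sam (id=1) -> order Mouse
  employee Xander (id=2) -> order Headphones
  employee Wendy (id=6) -> order Monitor
  employee Xander (id=2) -> order Mouse
  employee Mia (id=5) -> order Headphones
  employee Alice (id=4) -> order Camera
  employee Alice (id=4) -> order Headphones


7 rows:
Sam, Mouse, 4
Xander, Headphones, 2
Wendy, Monitor, 4
Xander, Mouse, 1
Mia, Headphones, 6
Alice, Camera, 9
Alice, Headphones, 10


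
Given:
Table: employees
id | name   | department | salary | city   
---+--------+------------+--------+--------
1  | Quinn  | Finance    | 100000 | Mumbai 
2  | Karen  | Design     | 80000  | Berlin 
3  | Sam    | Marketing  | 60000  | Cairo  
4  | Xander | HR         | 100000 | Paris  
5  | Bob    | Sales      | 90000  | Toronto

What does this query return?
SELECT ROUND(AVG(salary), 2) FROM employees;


SUM(salary) = 430000
COUNT = 5
ROUND(AVG, 2) = ROUND(430000 / 5, 2) = 86000.0

86000.0


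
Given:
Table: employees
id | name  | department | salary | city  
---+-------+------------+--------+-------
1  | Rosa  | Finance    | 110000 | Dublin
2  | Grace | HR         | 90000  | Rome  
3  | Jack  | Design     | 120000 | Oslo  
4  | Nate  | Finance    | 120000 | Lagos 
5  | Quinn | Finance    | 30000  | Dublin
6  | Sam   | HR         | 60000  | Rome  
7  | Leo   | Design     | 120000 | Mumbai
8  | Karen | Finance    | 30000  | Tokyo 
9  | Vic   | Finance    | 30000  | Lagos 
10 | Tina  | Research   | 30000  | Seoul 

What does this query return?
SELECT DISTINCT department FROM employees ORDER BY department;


All 'department' values (row order): Finance, HR, Design, Finance, Finance, HR, Design, Finance, Finance, Research
Removing duplicates leaves 4 unique value(s).

4 values:
Design
Finance
HR
Research


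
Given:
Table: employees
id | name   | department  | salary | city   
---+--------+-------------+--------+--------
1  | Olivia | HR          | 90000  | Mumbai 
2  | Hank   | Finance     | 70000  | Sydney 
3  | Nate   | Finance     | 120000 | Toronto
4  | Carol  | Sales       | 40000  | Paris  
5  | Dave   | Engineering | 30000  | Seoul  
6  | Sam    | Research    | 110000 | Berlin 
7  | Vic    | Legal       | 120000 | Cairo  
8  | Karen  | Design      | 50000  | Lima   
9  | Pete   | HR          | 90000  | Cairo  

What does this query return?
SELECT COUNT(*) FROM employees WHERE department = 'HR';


Counting rows where department = 'HR'
  Olivia -> MATCH
  Pete -> MATCH


2


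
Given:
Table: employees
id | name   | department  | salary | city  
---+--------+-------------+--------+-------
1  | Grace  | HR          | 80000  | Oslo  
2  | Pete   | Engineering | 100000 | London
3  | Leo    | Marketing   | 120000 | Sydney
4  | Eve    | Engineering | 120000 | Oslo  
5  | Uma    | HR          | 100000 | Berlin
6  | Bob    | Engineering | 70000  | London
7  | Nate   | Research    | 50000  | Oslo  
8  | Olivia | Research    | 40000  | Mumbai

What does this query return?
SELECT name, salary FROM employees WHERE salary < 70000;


Filtering: salary < 70000
Matching: 2 rows

2 rows:
Nate, 50000
Olivia, 40000


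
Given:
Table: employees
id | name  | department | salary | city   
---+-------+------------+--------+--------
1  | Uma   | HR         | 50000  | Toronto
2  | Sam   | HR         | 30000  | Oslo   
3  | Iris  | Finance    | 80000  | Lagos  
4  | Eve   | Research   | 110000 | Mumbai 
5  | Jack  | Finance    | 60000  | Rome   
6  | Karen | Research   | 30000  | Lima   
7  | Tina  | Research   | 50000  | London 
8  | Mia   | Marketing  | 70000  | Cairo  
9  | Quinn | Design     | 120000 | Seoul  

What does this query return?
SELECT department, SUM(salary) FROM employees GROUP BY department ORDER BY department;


Summing salary within each department:
  Design: 120000 = 120000
  Finance: 80000 + 60000 = 140000
  HR: 50000 + 30000 = 80000
  Marketing: 70000 = 70000
  Research: 110000 + 30000 + 50000 = 190000


5 groups:
Design, 120000
Finance, 140000
HR, 80000
Marketing, 70000
Research, 190000


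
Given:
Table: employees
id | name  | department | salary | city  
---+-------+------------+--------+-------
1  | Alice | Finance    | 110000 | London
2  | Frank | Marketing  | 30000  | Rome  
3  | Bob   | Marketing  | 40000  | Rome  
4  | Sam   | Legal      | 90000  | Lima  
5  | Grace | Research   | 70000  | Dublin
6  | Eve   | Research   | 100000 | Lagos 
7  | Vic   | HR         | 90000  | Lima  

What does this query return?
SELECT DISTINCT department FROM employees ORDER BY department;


All 'department' values (row order): Finance, Marketing, Marketing, Legal, Research, Research, HR
Removing duplicates leaves 5 unique value(s).

5 values:
Finance
HR
Legal
Marketing
Research


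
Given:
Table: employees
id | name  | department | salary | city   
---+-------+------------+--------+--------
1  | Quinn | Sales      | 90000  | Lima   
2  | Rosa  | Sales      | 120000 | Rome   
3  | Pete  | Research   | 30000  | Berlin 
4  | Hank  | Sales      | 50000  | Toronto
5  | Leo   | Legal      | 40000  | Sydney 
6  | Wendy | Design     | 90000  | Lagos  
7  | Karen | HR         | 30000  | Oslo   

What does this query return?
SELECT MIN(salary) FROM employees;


Salaries: 90000, 120000, 30000, 50000, 40000, 90000, 30000
MIN = 30000

30000


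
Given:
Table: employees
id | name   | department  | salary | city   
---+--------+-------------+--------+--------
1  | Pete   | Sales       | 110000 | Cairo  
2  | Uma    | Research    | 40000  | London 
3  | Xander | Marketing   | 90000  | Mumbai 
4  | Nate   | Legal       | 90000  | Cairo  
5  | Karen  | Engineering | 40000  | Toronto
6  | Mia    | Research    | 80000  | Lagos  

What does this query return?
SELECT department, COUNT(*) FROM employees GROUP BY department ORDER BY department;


Assigning each row to its department group:
  Pete -> Sales
  Uma -> Research
  Xander -> Marketing
  Nate -> Legal
  Karen -> Engineering
  Mia -> Research


5 groups:
Engineering, 1
Legal, 1
Marketing, 1
Research, 2
Sales, 1


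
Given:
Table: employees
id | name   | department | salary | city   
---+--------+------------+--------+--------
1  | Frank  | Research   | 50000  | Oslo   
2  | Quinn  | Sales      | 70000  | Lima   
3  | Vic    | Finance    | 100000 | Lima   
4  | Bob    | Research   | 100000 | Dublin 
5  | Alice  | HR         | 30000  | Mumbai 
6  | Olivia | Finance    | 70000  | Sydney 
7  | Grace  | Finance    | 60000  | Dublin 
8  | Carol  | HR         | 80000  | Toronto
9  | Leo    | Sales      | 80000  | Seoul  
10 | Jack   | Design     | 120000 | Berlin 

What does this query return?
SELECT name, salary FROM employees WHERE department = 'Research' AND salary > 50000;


Filtering: department = 'Research' AND salary > 50000
Matching: 1 rows

1 rows:
Bob, 100000


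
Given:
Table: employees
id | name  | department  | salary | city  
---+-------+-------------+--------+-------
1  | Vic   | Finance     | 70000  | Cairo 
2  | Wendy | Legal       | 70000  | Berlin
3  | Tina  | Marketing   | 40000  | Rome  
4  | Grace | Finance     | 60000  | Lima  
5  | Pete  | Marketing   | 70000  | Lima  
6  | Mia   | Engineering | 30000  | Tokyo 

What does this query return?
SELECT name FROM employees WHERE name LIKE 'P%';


LIKE 'P%' matches names starting with 'P'
Matching: 1

1 rows:
Pete


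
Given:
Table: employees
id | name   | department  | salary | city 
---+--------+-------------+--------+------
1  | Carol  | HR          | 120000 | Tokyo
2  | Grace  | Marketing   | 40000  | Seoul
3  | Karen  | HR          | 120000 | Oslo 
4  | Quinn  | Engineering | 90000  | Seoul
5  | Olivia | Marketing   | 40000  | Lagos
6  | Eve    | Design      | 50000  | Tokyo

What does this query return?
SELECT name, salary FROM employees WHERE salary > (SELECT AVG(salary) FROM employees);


Subquery: AVG(salary) = 76666.67
Filtering: salary > 76666.67
  Carol (120000) -> MATCH
  Karen (120000) -> MATCH
  Quinn (90000) -> MATCH


3 rows:
Carol, 120000
Karen, 120000
Quinn, 90000


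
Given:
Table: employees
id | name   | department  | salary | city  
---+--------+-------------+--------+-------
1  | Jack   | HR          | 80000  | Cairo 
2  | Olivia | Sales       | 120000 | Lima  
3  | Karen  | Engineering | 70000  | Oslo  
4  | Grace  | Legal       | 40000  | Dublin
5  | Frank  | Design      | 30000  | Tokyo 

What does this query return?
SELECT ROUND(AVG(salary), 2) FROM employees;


SUM(salary) = 340000
COUNT = 5
ROUND(AVG, 2) = ROUND(340000 / 5, 2) = 68000.0

68000.0


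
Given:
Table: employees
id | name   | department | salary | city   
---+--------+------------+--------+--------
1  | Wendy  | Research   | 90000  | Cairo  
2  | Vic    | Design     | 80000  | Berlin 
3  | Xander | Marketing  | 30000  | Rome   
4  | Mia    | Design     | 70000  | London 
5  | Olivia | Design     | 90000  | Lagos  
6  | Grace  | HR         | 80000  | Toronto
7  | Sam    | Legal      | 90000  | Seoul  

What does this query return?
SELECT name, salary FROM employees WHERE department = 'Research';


Filtering: department = 'Research'
Matching rows: 1

1 rows:
Wendy, 90000


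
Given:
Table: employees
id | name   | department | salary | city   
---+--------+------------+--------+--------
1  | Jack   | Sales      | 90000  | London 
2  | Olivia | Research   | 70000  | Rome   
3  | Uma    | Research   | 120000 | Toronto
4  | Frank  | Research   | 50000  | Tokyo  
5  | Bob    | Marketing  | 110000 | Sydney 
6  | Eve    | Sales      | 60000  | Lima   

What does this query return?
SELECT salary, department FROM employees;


Projecting columns: salary, department

6 rows:
90000, Sales
70000, Research
120000, Research
50000, Research
110000, Marketing
60000, Sales


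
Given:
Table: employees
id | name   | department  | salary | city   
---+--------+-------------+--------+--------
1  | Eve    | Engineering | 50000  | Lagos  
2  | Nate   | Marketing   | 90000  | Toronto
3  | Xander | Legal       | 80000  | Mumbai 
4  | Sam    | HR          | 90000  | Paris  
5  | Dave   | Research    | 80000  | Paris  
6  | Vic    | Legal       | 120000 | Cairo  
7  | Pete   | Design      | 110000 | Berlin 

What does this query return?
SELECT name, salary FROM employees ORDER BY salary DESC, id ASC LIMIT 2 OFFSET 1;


Sort by salary DESC (id ASC tiebreak), then skip 1 and take 2
Rows 2 through 3

2 rows:
Pete, 110000
Nate, 90000


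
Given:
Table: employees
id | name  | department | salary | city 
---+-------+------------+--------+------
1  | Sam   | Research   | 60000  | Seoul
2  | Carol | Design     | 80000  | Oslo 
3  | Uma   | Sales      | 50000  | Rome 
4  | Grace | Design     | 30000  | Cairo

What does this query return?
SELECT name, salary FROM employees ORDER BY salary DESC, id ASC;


Sorting by salary DESC, then id ASC for ties

4 rows:
Carol, 80000
Sam, 60000
Uma, 50000
Grace, 30000


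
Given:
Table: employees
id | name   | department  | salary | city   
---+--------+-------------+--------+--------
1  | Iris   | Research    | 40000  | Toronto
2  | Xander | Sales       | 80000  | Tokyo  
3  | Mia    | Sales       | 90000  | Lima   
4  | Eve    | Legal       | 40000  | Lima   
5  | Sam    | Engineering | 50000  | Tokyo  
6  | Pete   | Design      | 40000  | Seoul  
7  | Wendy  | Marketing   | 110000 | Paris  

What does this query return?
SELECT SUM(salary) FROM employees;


SUM(salary) = 40000 + 80000 + 90000 + 40000 + 50000 + 40000 + 110000 = 450000

450000


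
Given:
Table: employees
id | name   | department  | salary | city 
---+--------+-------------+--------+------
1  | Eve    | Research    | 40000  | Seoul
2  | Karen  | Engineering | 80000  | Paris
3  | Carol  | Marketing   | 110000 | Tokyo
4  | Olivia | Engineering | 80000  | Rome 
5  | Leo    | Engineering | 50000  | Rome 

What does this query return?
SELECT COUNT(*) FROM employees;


COUNT(*) counts all rows

5


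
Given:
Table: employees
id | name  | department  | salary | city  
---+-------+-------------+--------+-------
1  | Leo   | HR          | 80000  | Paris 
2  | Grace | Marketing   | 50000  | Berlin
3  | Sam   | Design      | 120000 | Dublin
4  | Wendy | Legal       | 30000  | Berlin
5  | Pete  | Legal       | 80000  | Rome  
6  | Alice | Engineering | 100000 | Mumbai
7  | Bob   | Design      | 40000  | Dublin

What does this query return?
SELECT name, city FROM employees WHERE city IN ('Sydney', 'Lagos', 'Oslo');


Filtering: city IN ('Sydney', 'Lagos', 'Oslo')
Matching: 0 rows

Empty result set (0 rows)


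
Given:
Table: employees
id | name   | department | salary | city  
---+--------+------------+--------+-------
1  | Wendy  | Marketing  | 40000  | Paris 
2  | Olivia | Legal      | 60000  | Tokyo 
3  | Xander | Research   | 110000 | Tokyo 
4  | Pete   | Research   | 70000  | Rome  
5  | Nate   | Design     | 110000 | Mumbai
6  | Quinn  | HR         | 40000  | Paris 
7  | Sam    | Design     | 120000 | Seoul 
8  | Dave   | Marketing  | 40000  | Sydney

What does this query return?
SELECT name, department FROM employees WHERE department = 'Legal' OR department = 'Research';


Filtering: department = 'Legal' OR 'Research'
Matching: 3 rows

3 rows:
Olivia, Legal
Xander, Research
Pete, Research


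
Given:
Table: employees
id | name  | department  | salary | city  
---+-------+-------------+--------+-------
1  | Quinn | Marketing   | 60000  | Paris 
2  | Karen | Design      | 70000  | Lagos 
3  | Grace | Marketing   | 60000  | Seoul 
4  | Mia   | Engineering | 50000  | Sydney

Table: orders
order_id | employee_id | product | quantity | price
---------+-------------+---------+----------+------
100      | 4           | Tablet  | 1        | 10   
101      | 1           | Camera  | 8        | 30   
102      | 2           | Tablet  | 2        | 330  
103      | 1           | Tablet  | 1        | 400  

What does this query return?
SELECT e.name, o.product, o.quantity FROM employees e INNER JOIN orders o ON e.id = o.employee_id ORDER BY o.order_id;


Joining employees.id = orders.employee_id:
  employee Mia (id=4) -> order Tablet
  employee Quinn (id=1) -> order Camera
  employee Karen (id=2) -> order Tablet
  employee Quinn (id=1) -> order Tablet


4 rows:
Mia, Tablet, 1
Quinn, Camera, 8
Karen, Tablet, 2
Quinn, Tablet, 1


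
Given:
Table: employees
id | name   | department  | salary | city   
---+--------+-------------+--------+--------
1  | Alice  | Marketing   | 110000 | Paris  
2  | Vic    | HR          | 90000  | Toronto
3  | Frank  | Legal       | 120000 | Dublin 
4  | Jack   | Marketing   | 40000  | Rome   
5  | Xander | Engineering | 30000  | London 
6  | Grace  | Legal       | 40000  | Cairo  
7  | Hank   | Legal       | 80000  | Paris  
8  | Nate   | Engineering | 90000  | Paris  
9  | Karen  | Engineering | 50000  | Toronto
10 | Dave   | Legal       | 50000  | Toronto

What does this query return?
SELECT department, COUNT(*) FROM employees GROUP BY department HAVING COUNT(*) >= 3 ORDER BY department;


Groups with count >= 3:
  Engineering: 3 -> PASS
  Legal: 4 -> PASS
  HR: 1 -> filtered out
  Marketing: 2 -> filtered out


2 groups:
Engineering, 3
Legal, 4


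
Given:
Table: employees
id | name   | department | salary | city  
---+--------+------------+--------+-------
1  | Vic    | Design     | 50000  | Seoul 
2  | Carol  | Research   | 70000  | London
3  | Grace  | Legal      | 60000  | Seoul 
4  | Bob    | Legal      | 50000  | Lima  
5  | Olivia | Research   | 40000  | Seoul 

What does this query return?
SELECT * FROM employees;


SELECT * returns all 5 rows with all columns

5 rows:
1, Vic, Design, 50000, Seoul
2, Carol, Research, 70000, London
3, Grace, Legal, 60000, Seoul
4, Bob, Legal, 50000, Lima
5, Olivia, Research, 40000, Seoul


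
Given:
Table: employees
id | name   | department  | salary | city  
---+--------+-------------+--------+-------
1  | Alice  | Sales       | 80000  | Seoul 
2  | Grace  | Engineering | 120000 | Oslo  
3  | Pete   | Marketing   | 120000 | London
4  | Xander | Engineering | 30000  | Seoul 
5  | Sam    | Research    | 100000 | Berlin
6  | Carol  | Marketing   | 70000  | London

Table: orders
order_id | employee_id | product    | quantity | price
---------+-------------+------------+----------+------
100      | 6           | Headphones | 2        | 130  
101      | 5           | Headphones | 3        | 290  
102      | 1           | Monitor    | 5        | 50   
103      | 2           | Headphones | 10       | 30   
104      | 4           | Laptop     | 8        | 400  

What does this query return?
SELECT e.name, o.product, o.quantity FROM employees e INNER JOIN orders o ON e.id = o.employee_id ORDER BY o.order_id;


Joining employees.id = orders.employee_id:
  employee Carol (id=6) -> order Headphones
  employee Sam (id=5) -> order Headphones
  employee Alice (id=1) -> order Monitor
  employee Grace (id=2) -> order Headphones
  employee Xander (id=4) -> order Laptop


5 rows:
Carol, Headphones, 2
Sam, Headphones, 3
Alice, Monitor, 5
Grace, Headphones, 10
Xander, Laptop, 8


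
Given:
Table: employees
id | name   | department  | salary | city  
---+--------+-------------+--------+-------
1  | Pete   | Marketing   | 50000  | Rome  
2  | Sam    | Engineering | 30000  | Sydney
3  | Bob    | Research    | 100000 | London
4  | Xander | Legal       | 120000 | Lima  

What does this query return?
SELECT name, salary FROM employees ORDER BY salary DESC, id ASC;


Sorting by salary DESC, then id ASC for ties

4 rows:
Xander, 120000
Bob, 100000
Pete, 50000
Sam, 30000


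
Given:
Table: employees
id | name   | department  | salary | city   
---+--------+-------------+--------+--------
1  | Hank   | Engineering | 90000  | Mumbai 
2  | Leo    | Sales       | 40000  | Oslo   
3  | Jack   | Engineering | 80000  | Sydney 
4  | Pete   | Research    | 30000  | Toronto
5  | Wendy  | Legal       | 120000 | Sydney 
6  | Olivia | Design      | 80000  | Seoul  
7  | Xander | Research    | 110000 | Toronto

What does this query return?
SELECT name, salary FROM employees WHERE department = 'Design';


Filtering: department = 'Design'
Matching rows: 1

1 rows:
Olivia, 80000


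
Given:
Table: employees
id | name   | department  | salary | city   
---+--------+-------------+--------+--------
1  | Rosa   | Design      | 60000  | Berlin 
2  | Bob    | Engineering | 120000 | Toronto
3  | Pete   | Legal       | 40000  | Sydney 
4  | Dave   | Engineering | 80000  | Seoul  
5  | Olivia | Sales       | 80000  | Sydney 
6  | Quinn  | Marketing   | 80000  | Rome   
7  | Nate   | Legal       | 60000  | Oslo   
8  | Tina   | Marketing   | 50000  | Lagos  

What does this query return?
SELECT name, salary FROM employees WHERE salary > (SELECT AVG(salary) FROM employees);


Subquery: AVG(salary) = 71250.0
Filtering: salary > 71250.0
  Bob (120000) -> MATCH
  Dave (80000) -> MATCH
  Olivia (80000) -> MATCH
  Quinn (80000) -> MATCH


4 rows:
Bob, 120000
Dave, 80000
Olivia, 80000
Quinn, 80000


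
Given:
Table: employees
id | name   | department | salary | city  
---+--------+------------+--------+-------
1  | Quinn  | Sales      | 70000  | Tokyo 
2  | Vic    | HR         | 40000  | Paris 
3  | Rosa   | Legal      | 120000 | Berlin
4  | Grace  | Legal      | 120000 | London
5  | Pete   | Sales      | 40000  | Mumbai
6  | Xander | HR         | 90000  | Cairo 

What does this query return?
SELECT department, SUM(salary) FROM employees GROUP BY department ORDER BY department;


Summing salary within each department:
  HR: 40000 + 90000 = 130000
  Legal: 120000 + 120000 = 240000
  Sales: 70000 + 40000 = 110000


3 groups:
HR, 130000
Legal, 240000
Sales, 110000


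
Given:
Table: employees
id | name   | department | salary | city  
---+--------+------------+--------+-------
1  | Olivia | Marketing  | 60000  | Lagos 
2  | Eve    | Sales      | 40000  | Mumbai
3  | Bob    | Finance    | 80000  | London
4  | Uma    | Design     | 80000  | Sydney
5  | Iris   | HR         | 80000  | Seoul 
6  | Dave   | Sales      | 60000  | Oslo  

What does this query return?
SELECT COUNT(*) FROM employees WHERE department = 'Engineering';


Counting rows where department = 'Engineering'


0


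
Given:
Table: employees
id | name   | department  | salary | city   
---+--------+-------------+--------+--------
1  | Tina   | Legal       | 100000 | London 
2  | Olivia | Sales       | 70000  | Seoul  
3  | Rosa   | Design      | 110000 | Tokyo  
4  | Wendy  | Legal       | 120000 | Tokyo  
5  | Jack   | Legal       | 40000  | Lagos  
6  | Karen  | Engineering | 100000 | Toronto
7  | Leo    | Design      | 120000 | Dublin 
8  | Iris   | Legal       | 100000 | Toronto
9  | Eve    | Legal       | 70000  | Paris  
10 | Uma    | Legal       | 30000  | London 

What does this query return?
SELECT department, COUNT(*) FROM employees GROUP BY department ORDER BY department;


Assigning each row to its department group:
  Tina -> Legal
  Olivia -> Sales
  Rosa -> Design
  Wendy -> Legal
  Jack -> Legal
  Karen -> Engineering
  Leo -> Design
  Iris -> Legal
  Eve -> Legal
  Uma -> Legal


4 groups:
Design, 2
Engineering, 1
Legal, 6
Sales, 1


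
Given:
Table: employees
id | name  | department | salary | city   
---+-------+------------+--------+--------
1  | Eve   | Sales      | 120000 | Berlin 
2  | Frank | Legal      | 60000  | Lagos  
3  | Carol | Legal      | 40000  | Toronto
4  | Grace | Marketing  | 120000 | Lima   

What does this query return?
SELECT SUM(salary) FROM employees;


SUM(salary) = 120000 + 60000 + 40000 + 120000 = 340000

340000


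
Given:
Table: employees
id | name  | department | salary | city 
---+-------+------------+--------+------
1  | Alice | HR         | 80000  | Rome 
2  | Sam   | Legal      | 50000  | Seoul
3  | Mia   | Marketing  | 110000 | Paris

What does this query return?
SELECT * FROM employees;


SELECT * returns all 3 rows with all columns

3 rows:
1, Alice, HR, 80000, Rome
2, Sam, Legal, 50000, Seoul
3, Mia, Marketing, 110000, Paris


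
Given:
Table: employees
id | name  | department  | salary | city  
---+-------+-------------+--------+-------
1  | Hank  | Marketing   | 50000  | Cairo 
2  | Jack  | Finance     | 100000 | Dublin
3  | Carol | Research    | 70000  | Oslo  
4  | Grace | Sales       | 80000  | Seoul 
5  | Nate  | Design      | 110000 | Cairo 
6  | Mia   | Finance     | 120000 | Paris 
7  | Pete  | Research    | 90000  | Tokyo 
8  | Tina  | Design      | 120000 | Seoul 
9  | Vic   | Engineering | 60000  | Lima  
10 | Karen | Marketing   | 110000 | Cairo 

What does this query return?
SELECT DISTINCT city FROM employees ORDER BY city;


All 'city' values (row order): Cairo, Dublin, Oslo, Seoul, Cairo, Paris, Tokyo, Seoul, Lima, Cairo
Removing duplicates leaves 7 unique value(s).

7 values:
Cairo
Dublin
Lima
Oslo
Paris
Seoul
Tokyo


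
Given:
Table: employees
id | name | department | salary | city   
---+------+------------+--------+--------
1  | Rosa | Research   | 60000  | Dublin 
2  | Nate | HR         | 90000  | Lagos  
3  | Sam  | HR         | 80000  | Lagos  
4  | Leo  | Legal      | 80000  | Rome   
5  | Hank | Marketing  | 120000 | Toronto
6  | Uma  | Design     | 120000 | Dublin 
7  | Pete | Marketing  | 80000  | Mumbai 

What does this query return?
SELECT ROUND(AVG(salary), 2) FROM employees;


SUM(salary) = 630000
COUNT = 7
ROUND(AVG, 2) = ROUND(630000 / 7, 2) = 90000.0

90000.0


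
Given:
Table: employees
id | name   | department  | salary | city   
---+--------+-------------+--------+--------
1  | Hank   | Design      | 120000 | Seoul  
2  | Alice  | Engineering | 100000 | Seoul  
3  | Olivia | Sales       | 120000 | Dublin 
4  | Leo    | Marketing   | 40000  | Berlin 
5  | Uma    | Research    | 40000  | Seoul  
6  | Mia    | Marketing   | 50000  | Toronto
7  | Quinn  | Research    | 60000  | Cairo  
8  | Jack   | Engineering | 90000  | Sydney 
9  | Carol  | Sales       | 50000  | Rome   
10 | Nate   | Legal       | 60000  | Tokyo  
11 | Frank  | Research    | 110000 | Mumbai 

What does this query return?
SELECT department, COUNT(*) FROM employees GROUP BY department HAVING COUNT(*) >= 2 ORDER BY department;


Groups with count >= 2:
  Engineering: 2 -> PASS
  Marketing: 2 -> PASS
  Research: 3 -> PASS
  Sales: 2 -> PASS
  Design: 1 -> filtered out
  Legal: 1 -> filtered out


4 groups:
Engineering, 2
Marketing, 2
Research, 3
Sales, 2


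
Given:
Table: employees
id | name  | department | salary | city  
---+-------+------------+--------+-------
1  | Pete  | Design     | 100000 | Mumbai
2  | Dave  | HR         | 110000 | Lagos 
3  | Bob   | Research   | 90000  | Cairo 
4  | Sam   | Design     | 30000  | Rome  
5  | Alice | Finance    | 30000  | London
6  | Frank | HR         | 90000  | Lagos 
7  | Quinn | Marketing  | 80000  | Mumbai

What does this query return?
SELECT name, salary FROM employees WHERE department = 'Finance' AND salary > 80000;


Filtering: department = 'Finance' AND salary > 80000
Matching: 0 rows

Empty result set (0 rows)


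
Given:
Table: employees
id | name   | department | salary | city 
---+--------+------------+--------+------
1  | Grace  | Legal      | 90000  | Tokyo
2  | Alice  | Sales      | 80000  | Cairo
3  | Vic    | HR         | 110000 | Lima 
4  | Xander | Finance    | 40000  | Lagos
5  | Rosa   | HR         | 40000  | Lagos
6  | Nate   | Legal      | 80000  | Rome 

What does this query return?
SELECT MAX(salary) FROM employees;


Salaries: 90000, 80000, 110000, 40000, 40000, 80000
MAX = 110000

110000


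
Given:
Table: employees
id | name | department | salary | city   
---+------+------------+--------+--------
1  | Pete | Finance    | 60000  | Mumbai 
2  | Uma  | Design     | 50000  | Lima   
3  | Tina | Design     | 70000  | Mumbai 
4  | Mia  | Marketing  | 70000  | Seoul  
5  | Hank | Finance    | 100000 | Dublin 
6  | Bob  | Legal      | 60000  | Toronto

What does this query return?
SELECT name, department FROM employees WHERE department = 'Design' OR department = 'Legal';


Filtering: department = 'Design' OR 'Legal'
Matching: 3 rows

3 rows:
Uma, Design
Tina, Design
Bob, Legal


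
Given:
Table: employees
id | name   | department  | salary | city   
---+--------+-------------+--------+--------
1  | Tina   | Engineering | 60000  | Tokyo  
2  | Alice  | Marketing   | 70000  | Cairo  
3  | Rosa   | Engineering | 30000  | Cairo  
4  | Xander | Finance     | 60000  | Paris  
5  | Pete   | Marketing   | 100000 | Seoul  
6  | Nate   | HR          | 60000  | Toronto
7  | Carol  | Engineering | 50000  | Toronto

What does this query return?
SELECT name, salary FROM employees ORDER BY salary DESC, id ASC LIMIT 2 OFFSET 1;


Sort by salary DESC (id ASC tiebreak), then skip 1 and take 2
Rows 2 through 3

2 rows:
Alice, 70000
Tina, 60000


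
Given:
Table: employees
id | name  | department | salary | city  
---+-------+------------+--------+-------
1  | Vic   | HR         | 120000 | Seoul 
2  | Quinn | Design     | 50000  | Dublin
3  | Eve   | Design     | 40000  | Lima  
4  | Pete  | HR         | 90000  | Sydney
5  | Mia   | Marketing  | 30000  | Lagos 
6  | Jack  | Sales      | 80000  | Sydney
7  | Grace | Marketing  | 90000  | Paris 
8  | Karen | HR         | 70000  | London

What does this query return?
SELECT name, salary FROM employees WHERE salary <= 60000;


Filtering: salary <= 60000
Matching: 3 rows

3 rows:
Quinn, 50000
Eve, 40000
Mia, 30000


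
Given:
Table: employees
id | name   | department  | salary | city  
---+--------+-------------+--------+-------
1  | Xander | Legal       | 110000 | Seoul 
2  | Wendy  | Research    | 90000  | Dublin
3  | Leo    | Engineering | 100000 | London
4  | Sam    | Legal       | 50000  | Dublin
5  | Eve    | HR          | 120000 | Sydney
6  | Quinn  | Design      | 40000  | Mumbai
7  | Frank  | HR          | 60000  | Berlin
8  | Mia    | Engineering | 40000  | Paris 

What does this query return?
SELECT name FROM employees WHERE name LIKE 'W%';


LIKE 'W%' matches names starting with 'W'
Matching: 1

1 rows:
Wendy


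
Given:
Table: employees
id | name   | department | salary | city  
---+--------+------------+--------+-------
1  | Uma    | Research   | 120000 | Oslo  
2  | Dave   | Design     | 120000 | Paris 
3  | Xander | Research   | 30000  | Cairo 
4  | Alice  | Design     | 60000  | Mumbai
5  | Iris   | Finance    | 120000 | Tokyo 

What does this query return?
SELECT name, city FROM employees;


Projecting columns: name, city

5 rows:
Uma, Oslo
Dave, Paris
Xander, Cairo
Alice, Mumbai
Iris, Tokyo


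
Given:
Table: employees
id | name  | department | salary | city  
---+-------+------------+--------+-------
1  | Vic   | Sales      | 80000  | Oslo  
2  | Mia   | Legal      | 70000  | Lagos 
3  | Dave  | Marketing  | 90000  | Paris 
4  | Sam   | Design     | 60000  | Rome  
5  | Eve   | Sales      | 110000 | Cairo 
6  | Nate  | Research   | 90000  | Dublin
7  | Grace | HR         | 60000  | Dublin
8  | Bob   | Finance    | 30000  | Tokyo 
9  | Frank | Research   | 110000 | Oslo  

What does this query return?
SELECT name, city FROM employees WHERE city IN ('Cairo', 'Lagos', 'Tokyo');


Filtering: city IN ('Cairo', 'Lagos', 'Tokyo')
Matching: 3 rows

3 rows:
Mia, Lagos
Eve, Cairo
Bob, Tokyo


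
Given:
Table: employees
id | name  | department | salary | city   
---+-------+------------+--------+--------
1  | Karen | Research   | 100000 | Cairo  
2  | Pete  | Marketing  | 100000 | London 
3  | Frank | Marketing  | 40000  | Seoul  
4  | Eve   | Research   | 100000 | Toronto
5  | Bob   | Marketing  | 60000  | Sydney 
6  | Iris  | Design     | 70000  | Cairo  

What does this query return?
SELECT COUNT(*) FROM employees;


COUNT(*) counts all rows

6


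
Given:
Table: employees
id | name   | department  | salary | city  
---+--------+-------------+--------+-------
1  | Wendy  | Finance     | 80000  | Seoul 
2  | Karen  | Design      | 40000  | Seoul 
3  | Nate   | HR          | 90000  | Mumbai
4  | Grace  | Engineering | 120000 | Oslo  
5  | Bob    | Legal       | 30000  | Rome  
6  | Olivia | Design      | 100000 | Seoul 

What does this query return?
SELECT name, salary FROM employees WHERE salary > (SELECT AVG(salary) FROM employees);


Subquery: AVG(salary) = 76666.67
Filtering: salary > 76666.67
  Wendy (80000) -> MATCH
  Nate (90000) -> MATCH
  Grace (120000) -> MATCH
  Olivia (100000) -> MATCH


4 rows:
Wendy, 80000
Nate, 90000
Grace, 120000
Olivia, 100000
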